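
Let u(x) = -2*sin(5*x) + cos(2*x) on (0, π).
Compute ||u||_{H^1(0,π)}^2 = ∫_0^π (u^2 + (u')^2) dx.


||u||_{H^1(0,π)}^2 = -200/21 + 109*π/2

u'(x) = -2*sin(2*x) - 10*cos(5*x).
Expand u² and (u')² and integrate term by term on (0, π), using: for integers n ≥ 1, ∫_0^π sin²(nx) dx = ∫_0^π cos²(nx) dx = π/2; for n ≠ n', ∫_0^π sin(nx)sin(n'x) dx = ∫_0^π cos(nx)cos(n'x) dx = 0; and by product-to-sum, ∫_0^π sin(nx)cos(n'x) dx = ½∫_0^π [sin((n+n')x) + sin((n−n')x)] dx, which is 0 when n+n' is even and 2n/(n²−n'²) when n+n' is odd (it need not vanish on (0, π)).
  u² squared terms: (-2)²·∫sin(5x)² dx = 4·π/2 = 2*π;  (1)²·∫cos(2x)² dx = 1·π/2 = π/2.
  u² cross terms: 2·(-2)·(1)·∫sin(5x)·cos(2x) dx = -4·(10/21) = -40/21.
  So ∫_0^π u² dx = 2*π + π/2 − 40/21 = -40/21 + 5*π/2.
  (u')² squared terms: (-10)²·∫cos(5x)² dx = 100·π/2 = 50*π;  (-2)²·∫sin(2x)² dx = 4·π/2 = 2*π.
  (u')² cross terms: 2·(-10)·(-2)·∫cos(5x)·sin(2x) dx = 40·(-4/21) = -160/21.
  So ∫_0^π (u')² dx = 50*π + 2*π − 160/21 = -160/21 + 52*π.
||u||_{H^1}^2 = (-40/21 + 5*π/2) + (-160/21 + 52*π) = -200/21 + 109*π/2.


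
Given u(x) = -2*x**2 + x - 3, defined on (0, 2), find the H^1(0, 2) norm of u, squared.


||u||_{H^1}^2 = 1184/15

The H^1 norm (squared) on an interval (0, L) is
  ||u||_{H^1}^2 = ∫_0^L u(x)^2 dx + ∫_0^L u'(x)^2 dx.
Compute u'(x) = 1 - 4*x.
Then u(x)^2 = 4*x**4 - 4*x**3 + 13*x**2 - 6*x + 9 and u'(x)^2 = 16*x**2 - 8*x + 1.
Integrate each monomial from 0 to 2 using ∫_0^2 c·x^n dx = c·2^(n+1)/(n+1):
  ∫_0^2 u(x)^2 dx = ∫_0^2 (4*x^4 - 4*x^3 + 13*x^2 - 6*x + 9) dx. Term by term:
    ∫_0^2 4*x^4 dx = 128/5;  ∫_0^2 -4*x^3 dx = -16;  ∫_0^2 13*x^2 dx = 104/3;
    ∫_0^2 -6*x dx = -12;  ∫_0^2 9 dx = 18.
  Sum: 128/5 − 16 + 104/3 − 12 + 18 = 754/15.
  ∫_0^2 u'(x)^2 dx = ∫_0^2 (16*x^2 - 8*x + 1) dx. Term by term:
    ∫_0^2 16*x^2 dx = 128/3;  ∫_0^2 -8*x dx = -16;  ∫_0^2 1 dx = 2.
  Sum: 128/3 − 16 + 2 = 86/3.
Adding: ||u||_{H^1}^2 = 754/15 + 86/3 = 1184/15.


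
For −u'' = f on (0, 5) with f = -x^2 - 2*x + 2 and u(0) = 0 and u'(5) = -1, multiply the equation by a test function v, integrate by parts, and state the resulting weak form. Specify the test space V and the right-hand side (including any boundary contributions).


V = {v ∈ H^1(0, 5) : v(0) = 0} (test functions vanish at x = 0 where u is specified); weak form: ∫_0^5 u'v' dx = ∫_0^5 (-x^2 - 2*x + 2) v dx − v(5) for all v ∈ V.

Multiply both sides by a test function v and integrate from 0 to 5:
  ∫_0^5 −u''(x) v(x) dx = ∫_0^5 f(x) v(x) dx.
Integrate the LHS by parts once:
  ∫_0^5 −u'' v dx = −[u'(x) v(x)]_0^5 + ∫_0^5 u'(x) v'(x) dx.
Thus ∫_0^5 u'(x) v'(x) dx = ∫_0^5 f(x) v(x) dx + [u'(x) v(x)]_0^5.
Choose V so that boundary terms are either known or forced to vanish.
Mixed BC: u(0) = 0 (Dirichlet) and u'(5) = -1 (Neumann). Define V = {v ∈ H^1(0, 5) : v(0) = 0}. Then [u' v]_0^5 = u'(5)·v(5) − u'(0)·0 = − v(5).
Weak formulation: find u (satisfying any essential BC) such that ∫_0^5 u'(x) v'(x) dx = ∫_0^5 f v dx − v(5) for all v ∈ V (Dirichlet at 0 absorbed into V; Neumann datum at x = 5 contributes the boundary term).
Substituting f(x) = -x^2 - 2*x + 2, the right-hand side is ∫_0^5 (-x^2 - 2*x + 2) v dx − v(5).


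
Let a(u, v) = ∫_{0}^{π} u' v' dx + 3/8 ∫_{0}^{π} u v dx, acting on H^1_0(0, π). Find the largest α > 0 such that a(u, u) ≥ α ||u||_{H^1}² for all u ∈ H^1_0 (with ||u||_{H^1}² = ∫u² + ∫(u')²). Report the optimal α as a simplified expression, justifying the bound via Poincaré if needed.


α = 11/16

Coercivity of a(·,·) on H^1_0(0, π) means a(u, u) ≥ α ||u||_{H^1}² for every u ∈ H^1_0.
The interval has length L = π, and Poincaré/coercivity depend only on L. Here a(u, u) = ∫(u')² + (3/8)·∫u².
Here 0 < c = 3/8 < 1. The condition a(u,u) ≥ α||u||_{H^1}² reads (1−α)∫(u')² ≥ (α−c)∫u². Any admissible α is ≤ 1 (rapidly oscillating u have ∫u²/∫(u')² → 0), and α = 1 would force 0 ≥ (1−c)∫u², impossible since c < 1; so 1−α > 0. By the sharp Poincaré inequality on H^1_0 of an interval of length L, ∫(u')² ≥ (π/L)²∫u² with equality for the first sine mode sin(π(x−x₀)/L) (x₀ the left endpoint), so the inequality holds for all u iff (1−α)(π/L)² ≥ α − c, i.e. α ≤ ((π/L)² + c)/((π/L)² + 1) = (1 + c(L/π)²)/(1 + (L/π)²). With (π/L)² = 1 and c = 3/8, the largest admissible constant is α = ((π/L)² + c)/((π/L)² + 1).
Simplifying, α = 11/16.


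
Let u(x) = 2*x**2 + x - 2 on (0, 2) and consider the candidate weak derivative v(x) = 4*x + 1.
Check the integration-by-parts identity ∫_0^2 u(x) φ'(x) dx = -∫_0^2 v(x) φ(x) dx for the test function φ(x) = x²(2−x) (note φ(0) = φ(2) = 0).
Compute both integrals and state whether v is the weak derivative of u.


LHS = -116/15, RHS = -116/15. Yes, v = u' weakly.

u(x) = 2*x**2 + x - 2, classical derivative u'(x) = 4*x + 1.
φ(x) = x²(2−x), so φ'(x) = x*(4 - 3*x).
Note φ(0) = φ(2) = 0, so the boundary term u·φ vanishes.
LHS = ∫_0^2 u(x) φ'(x) dx = ∫_0^2 (-6*x^4 + 5*x^3 + 10*x^2 - 8*x) dx. Term by term:
  ∫_0^2 -6*x^4 dx = -192/5;  ∫_0^2 5*x^3 dx = 20;  ∫_0^2 10*x^2 dx = 80/3;
  ∫_0^2 -8*x dx = -16.
Sum: -192/5 + 20 + 80/3 − 16 = -116/15.
So LHS = -116/15.
∫_0^2 v(x) φ(x) dx = ∫_0^2 (-4*x^4 + 7*x^3 + 2*x^2) dx. Term by term:
  ∫_0^2 -4*x^4 dx = -128/5;  ∫_0^2 7*x^3 dx = 28;  ∫_0^2 2*x^2 dx = 16/3.
Sum: -128/5 + 28 + 16/3 = 116/15.
So RHS = -∫_0^2 v(x) φ(x) dx = -116/15.
LHS = RHS, so the identity holds for this test φ.
Moreover u is smooth here and v(x) = u'(x) = 4*x + 1 pointwise, so the identity holds for every test function. Hence v is the weak derivative of u.


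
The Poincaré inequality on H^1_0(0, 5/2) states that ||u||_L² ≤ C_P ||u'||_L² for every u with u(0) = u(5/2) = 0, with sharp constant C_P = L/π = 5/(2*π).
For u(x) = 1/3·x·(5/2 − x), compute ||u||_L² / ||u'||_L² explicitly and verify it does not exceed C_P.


||u||_L² / ||u'||_L² = sqrt(10)/4 < C_P = 5/(2*π).

u(x) = 1/3·x·(5/2 − x), so u'(x) = 5/6 - 2*x/3.
u(x) = 1/3·x·(5/2 − x) vanishes at x = 0 and x = 5/2, so u ∈ H^1_0(0, 5/2). Differentiate via the product rule and integrate the resulting polynomials term by term.
  ∫_0^5/2 u² dx = ∫_0^5/2 (x^4/9 - 5*x^3/9 + 25*x^2/36) dx. Term by term:
    ∫_0^5/2 x^4/9 dx = 625/288;  ∫_0^5/2 -5*x^3/9 dx = -3125/576;  ∫_0^5/2 25*x^2/36 dx = 3125/864.
  Sum: 625/288 − 3125/576 + 3125/864 = 625/1728.
  ∫_0^5/2 (u')² dx = ∫_0^5/2 (4*x^2/9 - 10*x/9 + 25/36) dx. Term by term:
    ∫_0^5/2 4*x^2/9 dx = 125/54;  ∫_0^5/2 -10*x/9 dx = -125/36;  ∫_0^5/2 25/36 dx = 125/72.
  Sum: 125/54 − 125/36 + 125/72 = 125/216.
∫_0^5/2 u² dx = 625/1728, so ||u||_L² = 25*sqrt(3)/72.
∫_0^5/2 (u')² dx = 125/216, so ||u'||_L² = 5*sqrt(30)/36.
Ratio ||u||_L² / ||u'||_L² = sqrt(10)/4.
Sharp Poincaré constant on H^1_0(0, 5/2) is C_P = L/π = 5/(2*π), achieved by sin(2*π/5·x).
A polynomial bump cannot attain the sharp Poincaré constant (only the first sine eigenfunction does), so the ratio is strictly less than C_P, consistent with ||u||_L² ≤ C_P ||u'||_L².


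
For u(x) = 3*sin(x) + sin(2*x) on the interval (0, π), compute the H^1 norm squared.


||u||_{H^1(0,π)}^2 = 23*π/2

u'(x) = 3*cos(x) + 2*cos(2*x).
Expand u² and (u')² and integrate term by term on (0, π), using: for integers n ≥ 1, ∫_0^π sin²(nx) dx = ∫_0^π cos²(nx) dx = π/2; for n ≠ n', ∫_0^π sin(nx)sin(n'x) dx = ∫_0^π cos(nx)cos(n'x) dx = 0; and by product-to-sum, ∫_0^π sin(nx)cos(n'x) dx = ½∫_0^π [sin((n+n')x) + sin((n−n')x)] dx, which is 0 when n+n' is even and 2n/(n²−n'²) when n+n' is odd (it need not vanish on (0, π)).
  u² squared terms: (3)²·∫sin(x)² dx = 9·π/2 = 9*π/2;  (1)²·∫sin(2x)² dx = 1·π/2 = π/2.
  u² cross terms: 2·(3)·(1)·∫sin(x)·sin(2x) dx = 6·(0) = 0.
  So ∫_0^π u² dx = 9*π/2 + π/2 + 0 = 5*π.
  (u')² squared terms: (2)²·∫cos(2x)² dx = 4·π/2 = 2*π;  (3)²·∫cos(x)² dx = 9·π/2 = 9*π/2.
  (u')² cross terms: 2·(2)·(3)·∫cos(2x)·cos(x) dx = 12·(0) = 0.
  So ∫_0^π (u')² dx = 2*π + 9*π/2 + 0 = 13*π/2.
||u||_{H^1}^2 = (5*π) + (13*π/2) = 23*π/2.


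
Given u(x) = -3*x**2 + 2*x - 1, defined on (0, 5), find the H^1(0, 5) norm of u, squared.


||u||_{H^1}^2 = 16025/3

The H^1 norm (squared) on an interval (0, L) is
  ||u||_{H^1}^2 = ∫_0^L u(x)^2 dx + ∫_0^L u'(x)^2 dx.
Compute u'(x) = 2 - 6*x.
Then u(x)^2 = 9*x**4 - 12*x**3 + 10*x**2 - 4*x + 1 and u'(x)^2 = 36*x**2 - 24*x + 4.
Integrate each monomial from 0 to 5 using ∫_0^5 c·x^n dx = c·5^(n+1)/(n+1):
  ∫_0^5 u(x)^2 dx = ∫_0^5 (9*x^4 - 12*x^3 + 10*x^2 - 4*x + 1) dx. Term by term:
    ∫_0^5 9*x^4 dx = 5625;  ∫_0^5 -12*x^3 dx = -1875;  ∫_0^5 10*x^2 dx = 1250/3;
    ∫_0^5 -4*x dx = -50;  ∫_0^5 1 dx = 5.
  Sum: 5625 − 1875 + 1250/3 − 50 + 5 = 12365/3.
  ∫_0^5 u'(x)^2 dx = ∫_0^5 (36*x^2 - 24*x + 4) dx. Term by term:
    ∫_0^5 36*x^2 dx = 1500;  ∫_0^5 -24*x dx = -300;  ∫_0^5 4 dx = 20.
  Sum: 1500 − 300 + 20 = 1220.
Adding: ||u||_{H^1}^2 = 12365/3 + 1220 = 16025/3.


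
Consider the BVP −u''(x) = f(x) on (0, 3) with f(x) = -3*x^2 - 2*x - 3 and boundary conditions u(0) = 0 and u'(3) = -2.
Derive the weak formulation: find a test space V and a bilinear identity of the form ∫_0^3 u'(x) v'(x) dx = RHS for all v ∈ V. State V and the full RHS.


V = {v ∈ H^1(0, 3) : v(0) = 0} (test functions vanish at x = 0 where u is specified); weak form: ∫_0^3 u'v' dx = ∫_0^3 (-3*x^2 - 2*x - 3) v dx − 2·v(3) for all v ∈ V.

Multiply both sides by a test function v and integrate from 0 to 3:
  ∫_0^3 −u''(x) v(x) dx = ∫_0^3 f(x) v(x) dx.
Integrate the LHS by parts once:
  ∫_0^3 −u'' v dx = −[u'(x) v(x)]_0^3 + ∫_0^3 u'(x) v'(x) dx.
Thus ∫_0^3 u'(x) v'(x) dx = ∫_0^3 f(x) v(x) dx + [u'(x) v(x)]_0^3.
Choose V so that boundary terms are either known or forced to vanish.
Mixed BC: u(0) = 0 (Dirichlet) and u'(3) = -2 (Neumann). Define V = {v ∈ H^1(0, 3) : v(0) = 0}. Then [u' v]_0^3 = u'(3)·v(3) − u'(0)·0 = − 2·v(3).
Weak formulation: find u (satisfying any essential BC) such that ∫_0^3 u'(x) v'(x) dx = ∫_0^3 f v dx − 2·v(3) for all v ∈ V (Dirichlet at 0 absorbed into V; Neumann datum at x = 3 contributes the boundary term).
Substituting f(x) = -3*x^2 - 2*x - 3, the right-hand side is ∫_0^3 (-3*x^2 - 2*x - 3) v dx − 2·v(3).


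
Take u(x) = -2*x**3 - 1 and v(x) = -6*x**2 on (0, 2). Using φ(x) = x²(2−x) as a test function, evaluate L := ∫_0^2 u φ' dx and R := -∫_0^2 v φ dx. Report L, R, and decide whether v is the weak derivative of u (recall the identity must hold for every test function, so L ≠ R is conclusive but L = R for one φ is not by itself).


LHS = 64/5, RHS = 64/5. Yes, v = u' weakly.

u(x) = -2*x**3 - 1, classical derivative u'(x) = -6*x**2.
φ(x) = x²(2−x), so φ'(x) = x*(4 - 3*x).
Note φ(0) = φ(2) = 0, so the boundary term u·φ vanishes.
LHS = ∫_0^2 u(x) φ'(x) dx = ∫_0^2 (6*x^5 - 8*x^4 + 3*x^2 - 4*x) dx. Term by term:
  ∫_0^2 6*x^5 dx = 64;  ∫_0^2 -8*x^4 dx = -256/5;  ∫_0^2 3*x^2 dx = 8;
  ∫_0^2 -4*x dx = -8.
Sum: 64 − 256/5 + 8 − 8 = 64/5.
So LHS = 64/5.
∫_0^2 v(x) φ(x) dx = ∫_0^2 (6*x^5 - 12*x^4) dx. Term by term:
  ∫_0^2 6*x^5 dx = 64;  ∫_0^2 -12*x^4 dx = -384/5.
Sum: 64 − 384/5 = -64/5.
So RHS = -∫_0^2 v(x) φ(x) dx = 64/5.
LHS = RHS, so the identity holds for this test φ.
Moreover u is smooth here and v(x) = u'(x) = -6*x**2 pointwise, so the identity holds for every test function. Hence v is the weak derivative of u.


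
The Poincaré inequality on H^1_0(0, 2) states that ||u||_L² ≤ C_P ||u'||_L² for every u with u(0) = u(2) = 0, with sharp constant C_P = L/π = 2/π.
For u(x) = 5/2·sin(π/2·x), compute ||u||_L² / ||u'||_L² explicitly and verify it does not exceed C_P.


||u||_L² / ||u'||_L² = 2/π = C_P.

u(x) = 5/2·sin(π/2·x), so u'(x) = 5*π*cos(π*x/2)/4.
Writing u(x) = A·sin(kπx/L) with A = 5/2 and k = 1, use ∫_0^L sin²(kπx/L) dx = L/2 and ∫_0^L cos²(kπx/L) dx = L/2.
u² = 25/4·sin²(π/2·x) and (u')² = 25*π^2/16·cos²(π/2·x), and each of sin², cos² integrates to L/2 = 1 over (0, 2).
∫_0^2 u² dx = 25/4, so ||u||_L² = 5/2.
∫_0^2 (u')² dx = 25*π^2/16, so ||u'||_L² = 5*π/4.
Ratio ||u||_L² / ||u'||_L² = 2/π.
Sharp Poincaré constant on H^1_0(0, 2) is C_P = L/π = 2/π, achieved by sin(π/2·x).
This is the k = 1 eigenfunction (up to amplitude), so the ratio equals the sharp Poincaré constant exactly.


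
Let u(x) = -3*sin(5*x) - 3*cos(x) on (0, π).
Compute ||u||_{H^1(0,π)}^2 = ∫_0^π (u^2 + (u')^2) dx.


||u||_{H^1(0,π)}^2 = 126*π

u'(x) = 3*sin(x) - 15*cos(5*x).
Expand u² and (u')² and integrate term by term on (0, π), using: for integers n ≥ 1, ∫_0^π sin²(nx) dx = ∫_0^π cos²(nx) dx = π/2; for n ≠ n', ∫_0^π sin(nx)sin(n'x) dx = ∫_0^π cos(nx)cos(n'x) dx = 0; and by product-to-sum, ∫_0^π sin(nx)cos(n'x) dx = ½∫_0^π [sin((n+n')x) + sin((n−n')x)] dx, which is 0 when n+n' is even and 2n/(n²−n'²) when n+n' is odd (it need not vanish on (0, π)).
  u² squared terms: (-3)²·∫cos(x)² dx = 9·π/2 = 9*π/2;  (-3)²·∫sin(5x)² dx = 9·π/2 = 9*π/2.
  u² cross terms: 2·(-3)·(-3)·∫cos(x)·sin(5x) dx = 18·(0) = 0.
  So ∫_0^π u² dx = 9*π/2 + 9*π/2 + 0 = 9*π.
  (u')² squared terms: (-15)²·∫cos(5x)² dx = 225·π/2 = 225*π/2;  (3)²·∫sin(x)² dx = 9·π/2 = 9*π/2.
  (u')² cross terms: 2·(-15)·(3)·∫cos(5x)·sin(x) dx = -90·(0) = 0.
  So ∫_0^π (u')² dx = 225*π/2 + 9*π/2 + 0 = 117*π.
||u||_{H^1}^2 = (9*π) + (117*π) = 126*π.


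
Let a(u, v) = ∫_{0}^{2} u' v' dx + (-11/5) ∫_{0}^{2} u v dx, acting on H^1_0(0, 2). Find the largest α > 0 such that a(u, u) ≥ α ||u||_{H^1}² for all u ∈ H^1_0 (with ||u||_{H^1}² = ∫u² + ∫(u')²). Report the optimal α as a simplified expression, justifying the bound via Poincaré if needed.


α = (-44/5 + π^2)/(4 + π^2)

Coercivity of a(·,·) on H^1_0(0, 2) means a(u, u) ≥ α ||u||_{H^1}² for every u ∈ H^1_0.
The interval has length L = 2, and Poincaré/coercivity depend only on L. Here a(u, u) = ∫(u')² + (-11/5)·∫u².
Here c = -11/5 < 0 with |c| < (π/L)² = π^2/4, so coercivity still holds. The condition a(u,u) ≥ α||u||_{H^1}² reads (1−α)∫(u')² ≥ (α−c)∫u². Any admissible α is ≤ 1 (rapidly oscillating u have ∫u²/∫(u')² → 0), and α = 1 would force 0 ≥ (1−c)∫u², impossible since c < 1; so 1−α > 0. By the sharp Poincaré inequality on H^1_0 of an interval of length L, ∫(u')² ≥ (π/L)²∫u² with equality for the first sine mode sin(π(x−x₀)/L) (x₀ the left endpoint), so the inequality holds for all u iff (1−α)(π/L)² ≥ α − c, i.e. α ≤ ((π/L)² + c)/((π/L)² + 1) = (1 + c(L/π)²)/(1 + (L/π)²). (Direct route, valid since c ≤ 0: Poincaré gives c∫u² ≥ c(L/π)²∫(u')², so a(u,u) ≥ (1 + c(L/π)²)∫(u')², while ||u||_{H^1}² ≤ (1 + (L/π)²)∫(u')²; dividing yields the same α.) With (π/L)² = π^2/4 and c = -11/5, the largest admissible constant is α = ((π/L)² + c)/((π/L)² + 1).
Simplifying, α = (-44/5 + π^2)/(4 + π^2).


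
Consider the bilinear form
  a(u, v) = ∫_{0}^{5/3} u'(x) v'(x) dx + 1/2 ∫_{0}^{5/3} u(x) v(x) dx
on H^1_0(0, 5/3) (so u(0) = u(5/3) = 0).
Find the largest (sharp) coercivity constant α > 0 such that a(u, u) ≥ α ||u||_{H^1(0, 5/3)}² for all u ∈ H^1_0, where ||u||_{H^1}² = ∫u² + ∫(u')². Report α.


α = (25 + 18*π^2)/(2*(25 + 9*π^2))

Coercivity of a(·,·) on H^1_0(0, 5/3) means a(u, u) ≥ α ||u||_{H^1}² for every u ∈ H^1_0.
The interval has length L = 5/3, and Poincaré/coercivity depend only on L. Here a(u, u) = ∫(u')² + (1/2)·∫u².
Here 0 < c = 1/2 < 1. The condition a(u,u) ≥ α||u||_{H^1}² reads (1−α)∫(u')² ≥ (α−c)∫u². Any admissible α is ≤ 1 (rapidly oscillating u have ∫u²/∫(u')² → 0), and α = 1 would force 0 ≥ (1−c)∫u², impossible since c < 1; so 1−α > 0. By the sharp Poincaré inequality on H^1_0 of an interval of length L, ∫(u')² ≥ (π/L)²∫u² with equality for the first sine mode sin(π(x−x₀)/L) (x₀ the left endpoint), so the inequality holds for all u iff (1−α)(π/L)² ≥ α − c, i.e. α ≤ ((π/L)² + c)/((π/L)² + 1) = (1 + c(L/π)²)/(1 + (L/π)²). With (π/L)² = 9*π^2/25 and c = 1/2, the largest admissible constant is α = ((π/L)² + c)/((π/L)² + 1).
Simplifying, α = (25 + 18*π^2)/(2*(25 + 9*π^2)).


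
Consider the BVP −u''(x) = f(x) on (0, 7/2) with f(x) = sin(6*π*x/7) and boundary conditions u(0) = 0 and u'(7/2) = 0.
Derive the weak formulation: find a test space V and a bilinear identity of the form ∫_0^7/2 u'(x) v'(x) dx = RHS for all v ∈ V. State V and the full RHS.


V = {v ∈ H^1(0, 7/2) : v(0) = 0} (test functions vanish at x = 0 where u is specified); weak form: ∫_0^7/2 u'v' dx = ∫_0^7/2 (sin(6*π*x/7)) v dx for all v ∈ V.

Multiply both sides by a test function v and integrate from 0 to 7/2:
  ∫_0^7/2 −u''(x) v(x) dx = ∫_0^7/2 f(x) v(x) dx.
Integrate the LHS by parts once:
  ∫_0^7/2 −u'' v dx = −[u'(x) v(x)]_0^7/2 + ∫_0^7/2 u'(x) v'(x) dx.
Thus ∫_0^7/2 u'(x) v'(x) dx = ∫_0^7/2 f(x) v(x) dx + [u'(x) v(x)]_0^7/2.
Choose V so that boundary terms are either known or forced to vanish.
Mixed BC: u(0) = 0 (Dirichlet) and u'(7/2) = 0 (Neumann). Define V = {v ∈ H^1(0, 7/2) : v(0) = 0}. Then [u' v]_0^7/2 = u'(7/2)·v(7/2) − u'(0)·0 = 0.
Weak formulation: find u (satisfying any essential BC) such that ∫_0^7/2 u'(x) v'(x) dx = ∫_0^7/2 f v dx for all v ∈ V (Dirichlet at 0 absorbed into V; the Neumann datum at x = 7/2 is zero, so no boundary term remains).
Substituting f(x) = sin(6*π*x/7), the right-hand side is ∫_0^7/2 (sin(6*π*x/7)) v dx.


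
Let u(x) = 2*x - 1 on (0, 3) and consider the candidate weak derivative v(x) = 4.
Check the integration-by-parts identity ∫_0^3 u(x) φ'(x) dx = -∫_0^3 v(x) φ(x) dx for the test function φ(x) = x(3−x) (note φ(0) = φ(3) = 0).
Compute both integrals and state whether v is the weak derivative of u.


LHS = -9, RHS = -18. No, v is not the weak derivative of u.

u(x) = 2*x - 1, classical derivative u'(x) = 2.
φ(x) = x(3−x), so φ'(x) = 3 - 2*x.
Note φ(0) = φ(3) = 0, so the boundary term u·φ vanishes.
LHS = ∫_0^3 u(x) φ'(x) dx = ∫_0^3 (-4*x^2 + 8*x - 3) dx. Term by term:
  ∫_0^3 -4*x^2 dx = -36;  ∫_0^3 8*x dx = 36;  ∫_0^3 -3 dx = -9.
Sum: -36 + 36 − 9 = -9.
So LHS = -9.
∫_0^3 v(x) φ(x) dx = ∫_0^3 (-4*x^2 + 12*x) dx. Term by term:
  ∫_0^3 -4*x^2 dx = -36;  ∫_0^3 12*x dx = 54.
Sum: -36 + 54 = 18.
So RHS = -∫_0^3 v(x) φ(x) dx = -18.
LHS − RHS = 9 ≠ 0, so the identity fails.
(For a valid weak derivative the identity must hold for EVERY test function, in particular this one. The failure shows v is NOT the weak derivative of u.)
Correct weak derivative would be u'(x) = 2.


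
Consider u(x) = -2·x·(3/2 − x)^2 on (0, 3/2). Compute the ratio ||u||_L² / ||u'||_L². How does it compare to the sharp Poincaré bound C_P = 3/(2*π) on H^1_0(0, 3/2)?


||u||_L² / ||u'||_L² = 3*sqrt(14)/28 < C_P = 3/(2*π).

u(x) = -2·x·(3/2 − x)^2, so u'(x) = 3*(1 - 2*x)*(x - 3/2).
u(x) = -2·x·(3/2 − x)^2 vanishes at x = 0 and x = 3/2, so u ∈ H^1_0(0, 3/2). Differentiate via the product rule and integrate the resulting polynomials term by term.
  ∫_0^3/2 u² dx = ∫_0^3/2 (4*x^6 - 24*x^5 + 54*x^4 - 54*x^3 + 81*x^2/4) dx. Term by term:
    ∫_0^3/2 4*x^6 dx = 2187/224;  ∫_0^3/2 -24*x^5 dx = -729/16;  ∫_0^3/2 54*x^4 dx = 6561/80;
    ∫_0^3/2 -54*x^3 dx = -2187/32;  ∫_0^3/2 81*x^2/4 dx = 729/32.
  Sum: 2187/224 − 729/16 + 6561/80 − 2187/32 + 729/32 = 729/1120.
  ∫_0^3/2 (u')² dx = ∫_0^3/2 (36*x^4 - 144*x^3 + 198*x^2 - 108*x + 81/4) dx. Term by term:
    ∫_0^3/2 36*x^4 dx = 2187/40;  ∫_0^3/2 -144*x^3 dx = -729/4;  ∫_0^3/2 198*x^2 dx = 891/4;
    ∫_0^3/2 -108*x dx = -243/2;  ∫_0^3/2 81/4 dx = 243/8.
  Sum: 2187/40 − 729/4 + 891/4 − 243/2 + 243/8 = 81/20.
∫_0^3/2 u² dx = 729/1120, so ||u||_L² = 27*sqrt(70)/280.
∫_0^3/2 (u')² dx = 81/20, so ||u'||_L² = 9*sqrt(5)/10.
Ratio ||u||_L² / ||u'||_L² = 3*sqrt(14)/28.
Sharp Poincaré constant on H^1_0(0, 3/2) is C_P = L/π = 3/(2*π), achieved by sin(2*π/3·x).
A polynomial bump cannot attain the sharp Poincaré constant (only the first sine eigenfunction does), so the ratio is strictly less than C_P, consistent with ||u||_L² ≤ C_P ||u'||_L².


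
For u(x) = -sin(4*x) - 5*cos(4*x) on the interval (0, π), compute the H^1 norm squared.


||u||_{H^1(0,π)}^2 = 221*π

u'(x) = 20*sin(4*x) - 4*cos(4*x).
Expand u² and (u')² and integrate term by term on (0, π), using: for integers n ≥ 1, ∫_0^π sin²(nx) dx = ∫_0^π cos²(nx) dx = π/2; for n ≠ n', ∫_0^π sin(nx)sin(n'x) dx = ∫_0^π cos(nx)cos(n'x) dx = 0; and by product-to-sum, ∫_0^π sin(nx)cos(n'x) dx = ½∫_0^π [sin((n+n')x) + sin((n−n')x)] dx, which is 0 when n+n' is even and 2n/(n²−n'²) when n+n' is odd (it need not vanish on (0, π)).
  u² squared terms: (-1)²·∫sin(4x)² dx = 1·π/2 = π/2;  (-5)²·∫cos(4x)² dx = 25·π/2 = 25*π/2.
  u² cross terms: 2·(-1)·(-5)·∫sin(4x)·cos(4x) dx = 10·(0) = 0.
  So ∫_0^π u² dx = π/2 + 25*π/2 + 0 = 13*π.
  (u')² squared terms: (-4)²·∫cos(4x)² dx = 16·π/2 = 8*π;  (20)²·∫sin(4x)² dx = 400·π/2 = 200*π.
  (u')² cross terms: 2·(-4)·(20)·∫cos(4x)·sin(4x) dx = -160·(0) = 0.
  So ∫_0^π (u')² dx = 8*π + 200*π + 0 = 208*π.
||u||_{H^1}^2 = (13*π) + (208*π) = 221*π.


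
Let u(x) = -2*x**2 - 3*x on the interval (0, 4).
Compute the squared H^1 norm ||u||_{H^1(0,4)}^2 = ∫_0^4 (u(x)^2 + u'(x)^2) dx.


||u||_{H^1}^2 = 35228/15

The H^1 norm (squared) on an interval (0, L) is
  ||u||_{H^1}^2 = ∫_0^L u(x)^2 dx + ∫_0^L u'(x)^2 dx.
Compute u'(x) = -4*x - 3.
Then u(x)^2 = 4*x**4 + 12*x**3 + 9*x**2 and u'(x)^2 = 16*x**2 + 24*x + 9.
Integrate each monomial from 0 to 4 using ∫_0^4 c·x^n dx = c·4^(n+1)/(n+1):
  ∫_0^4 u(x)^2 dx = ∫_0^4 (4*x^4 + 12*x^3 + 9*x^2) dx. Term by term:
    ∫_0^4 4*x^4 dx = 4096/5;  ∫_0^4 12*x^3 dx = 768;  ∫_0^4 9*x^2 dx = 192.
  Sum: 4096/5 + 768 + 192 = 8896/5.
  ∫_0^4 u'(x)^2 dx = ∫_0^4 (16*x^2 + 24*x + 9) dx. Term by term:
    ∫_0^4 16*x^2 dx = 1024/3;  ∫_0^4 24*x dx = 192;  ∫_0^4 9 dx = 36.
  Sum: 1024/3 + 192 + 36 = 1708/3.
Adding: ||u||_{H^1}^2 = 8896/5 + 1708/3 = 35228/15.


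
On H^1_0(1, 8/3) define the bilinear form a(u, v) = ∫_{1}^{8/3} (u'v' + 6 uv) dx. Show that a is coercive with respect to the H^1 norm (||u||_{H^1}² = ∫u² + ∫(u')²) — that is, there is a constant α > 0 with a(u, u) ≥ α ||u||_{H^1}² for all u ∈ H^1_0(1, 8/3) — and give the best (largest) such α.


α = 1

Coercivity of a(·,·) on H^1_0(1, 8/3) means a(u, u) ≥ α ||u||_{H^1}² for every u ∈ H^1_0.
The interval has length L = 5/3, and Poincaré/coercivity depend only on L. Here a(u, u) = ∫(u')² + (6)·∫u².
Here c = 6 ≥ 1, so a(u,u) = ∫(u')² + c∫u² ≥ ∫(u')² + ∫u² = ||u||_{H^1}², i.e. α = 1 works. No larger α is possible: a(u,u) ≥ α||u||_{H^1}² means (1−α)∫(u')² ≥ (α−c)∫u², and for the modes u_n = sin(nπ(x−x₀)/L) (x₀ the left endpoint) one has ∫u_n²/∫(u_n')² = (L/(nπ))² → 0, so a(u_n,u_n)/||u_n||_{H^1}² → 1. Hence the optimal constant is α = 1.
Therefore α = 1.


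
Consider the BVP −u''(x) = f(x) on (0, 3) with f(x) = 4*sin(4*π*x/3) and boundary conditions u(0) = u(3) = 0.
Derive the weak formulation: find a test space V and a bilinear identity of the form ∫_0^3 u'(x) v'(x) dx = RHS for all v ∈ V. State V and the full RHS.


V = H^1_0(0, 3) (so v(0) = v(3) = 0); weak form: ∫_0^3 u'v' dx = ∫_0^3 (4*sin(4*π*x/3)) v dx for all v ∈ V.

Multiply both sides by a test function v and integrate from 0 to 3:
  ∫_0^3 −u''(x) v(x) dx = ∫_0^3 f(x) v(x) dx.
Integrate the LHS by parts once:
  ∫_0^3 −u'' v dx = −[u'(x) v(x)]_0^3 + ∫_0^3 u'(x) v'(x) dx.
Thus ∫_0^3 u'(x) v'(x) dx = ∫_0^3 f(x) v(x) dx + [u'(x) v(x)]_0^3.
Choose V so that boundary terms are either known or forced to vanish.
u is Dirichlet: u(0) = u(3) = 0. Let V = H^1_0(0, 3); then v(0) = v(3) = 0, and [u' v]_0^3 = 0.
Weak formulation: find u (satisfying any essential BC) such that ∫_0^3 u'(x) v'(x) dx = ∫_0^3 f v dx for all v ∈ V.
Substituting f(x) = 4*sin(4*π*x/3), the right-hand side is ∫_0^3 (4*sin(4*π*x/3)) v dx.


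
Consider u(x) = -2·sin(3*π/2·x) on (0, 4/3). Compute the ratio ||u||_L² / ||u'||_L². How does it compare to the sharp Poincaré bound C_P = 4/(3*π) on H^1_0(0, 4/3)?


||u||_L² / ||u'||_L² = 2/(3*π) < C_P = 4/(3*π).

u(x) = -2·sin(3*π/2·x), so u'(x) = -3*π*cos(3*π*x/2).
Writing u(x) = A·sin(kπx/L) with A = -2 and k = 2, use ∫_0^L sin²(kπx/L) dx = L/2 and ∫_0^L cos²(kπx/L) dx = L/2.
u² = 4·sin²(3*π/2·x) and (u')² = 9*π^2·cos²(3*π/2·x), and each of sin², cos² integrates to L/2 = 2/3 over (0, 4/3).
∫_0^4/3 u² dx = 8/3, so ||u||_L² = 2*sqrt(6)/3.
∫_0^4/3 (u')² dx = 6*π^2, so ||u'||_L² = sqrt(6)*π.
Ratio ||u||_L² / ||u'||_L² = 2/(3*π).
Sharp Poincaré constant on H^1_0(0, 4/3) is C_P = L/π = 4/(3*π), achieved by sin(3*π/4·x).
This is the k = 2 harmonic; the ratio L/(kπ) is strictly less than C_P = L/π, consistent with the sharp inequality ||u||_L² ≤ C_P ||u'||_L².


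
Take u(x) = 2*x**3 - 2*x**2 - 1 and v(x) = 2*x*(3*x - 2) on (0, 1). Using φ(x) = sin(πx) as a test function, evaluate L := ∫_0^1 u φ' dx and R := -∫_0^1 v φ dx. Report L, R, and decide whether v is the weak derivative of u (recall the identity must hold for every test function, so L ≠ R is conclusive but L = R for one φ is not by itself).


LHS = -2/π + 24/π^3, RHS = -2/π + 24/π^3. Yes, v = u' weakly.

u(x) = 2*x**3 - 2*x**2 - 1, classical derivative u'(x) = 6*x**2 - 4*x.
φ(x) = sin(πx), so φ'(x) = π*cos(π*x).
Note φ(0) = φ(1) = 0, so the boundary term u·φ vanishes.
LHS = ∫_0^1 u(x) φ'(x) dx = ∫_0^1 (2*π*x^3*cos(π*x) - 2*π*x^2*cos(π*x) - π*cos(π*x)) dx. Term by term:
  ∫_0^1 -π*cos(π*x) dx = 0;  ∫_0^1 -2*π*x^2*cos(π*x) dx = 4/π;  ∫_0^1 2*π*x^3*cos(π*x) dx = -6/π + 24/π^3.
Sum: 0 + 4/π + -6/π + 24/π^3 = -2/π + 24/π^3.
So LHS = -2/π + 24/π^3.
∫_0^1 v(x) φ(x) dx = ∫_0^1 (6*x^2*sin(π*x) - 4*x*sin(π*x)) dx. Term by term:
  ∫_0^1 -4*x*sin(π*x) dx = -4/π;  ∫_0^1 6*x^2*sin(π*x) dx = -24/π^3 + 6/π.
Sum: -4/π + -24/π^3 + 6/π = -24/π^3 + 2/π.
So RHS = -∫_0^1 v(x) φ(x) dx = -2/π + 24/π^3.
LHS = RHS, so the identity holds for this test φ.
Moreover u is smooth here and v(x) = u'(x) = 6*x**2 - 4*x pointwise, so the identity holds for every test function. Hence v is the weak derivative of u.


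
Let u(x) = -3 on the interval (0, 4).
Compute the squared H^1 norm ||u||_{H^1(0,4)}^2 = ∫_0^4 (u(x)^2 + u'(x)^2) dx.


||u||_{H^1}^2 = 36

The H^1 norm (squared) on an interval (0, L) is
  ||u||_{H^1}^2 = ∫_0^L u(x)^2 dx + ∫_0^L u'(x)^2 dx.
Compute u'(x) = 0.
Then u(x)^2 = 9 and u'(x)^2 = 0.
Integrate each monomial from 0 to 4 using ∫_0^4 c·x^n dx = c·4^(n+1)/(n+1):
  ∫_0^4 u(x)^2 dx = ∫_0^4 (9) dx. Term by term:
    ∫_0^4 9 dx = 36.
  ∫_0^4 u'(x)^2 dx = ∫_0^4 (0) dx. Term by term:
    ∫_0^4 0 dx = 0.
Adding: ||u||_{H^1}^2 = 36 + 0 = 36.


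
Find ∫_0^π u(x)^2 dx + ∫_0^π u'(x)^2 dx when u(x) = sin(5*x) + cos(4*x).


||u||_{H^1(0,π)}^2 = 340/9 + 43*π/2

u'(x) = -4*sin(4*x) + 5*cos(5*x).
Expand u² and (u')² and integrate term by term on (0, π), using: for integers n ≥ 1, ∫_0^π sin²(nx) dx = ∫_0^π cos²(nx) dx = π/2; for n ≠ n', ∫_0^π sin(nx)sin(n'x) dx = ∫_0^π cos(nx)cos(n'x) dx = 0; and by product-to-sum, ∫_0^π sin(nx)cos(n'x) dx = ½∫_0^π [sin((n+n')x) + sin((n−n')x)] dx, which is 0 when n+n' is even and 2n/(n²−n'²) when n+n' is odd (it need not vanish on (0, π)).
  u² squared terms: (1)²·∫cos(4x)² dx = 1·π/2 = π/2;  (1)²·∫sin(5x)² dx = 1·π/2 = π/2.
  u² cross terms: 2·(1)·(1)·∫cos(4x)·sin(5x) dx = 2·(10/9) = 20/9.
  So ∫_0^π u² dx = π/2 + π/2 + 20/9 = 20/9 + π.
  (u')² squared terms: (-4)²·∫sin(4x)² dx = 16·π/2 = 8*π;  (5)²·∫cos(5x)² dx = 25·π/2 = 25*π/2.
  (u')² cross terms: 2·(-4)·(5)·∫sin(4x)·cos(5x) dx = -40·(-8/9) = 320/9.
  So ∫_0^π (u')² dx = 8*π + 25*π/2 + 320/9 = 320/9 + 41*π/2.
||u||_{H^1}^2 = (20/9 + π) + (320/9 + 41*π/2) = 340/9 + 43*π/2.


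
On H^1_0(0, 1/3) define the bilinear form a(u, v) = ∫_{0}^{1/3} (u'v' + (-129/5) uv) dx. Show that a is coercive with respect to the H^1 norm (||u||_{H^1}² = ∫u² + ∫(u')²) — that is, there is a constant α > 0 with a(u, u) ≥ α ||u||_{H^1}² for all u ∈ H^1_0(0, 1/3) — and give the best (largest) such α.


α = 3*(-43 + 15*π^2)/(5*(1 + 9*π^2))

Coercivity of a(·,·) on H^1_0(0, 1/3) means a(u, u) ≥ α ||u||_{H^1}² for every u ∈ H^1_0.
The interval has length L = 1/3, and Poincaré/coercivity depend only on L. Here a(u, u) = ∫(u')² + (-129/5)·∫u².
Here c = -129/5 < 0 with |c| < (π/L)² = 9*π^2, so coercivity still holds. The condition a(u,u) ≥ α||u||_{H^1}² reads (1−α)∫(u')² ≥ (α−c)∫u². Any admissible α is ≤ 1 (rapidly oscillating u have ∫u²/∫(u')² → 0), and α = 1 would force 0 ≥ (1−c)∫u², impossible since c < 1; so 1−α > 0. By the sharp Poincaré inequality on H^1_0 of an interval of length L, ∫(u')² ≥ (π/L)²∫u² with equality for the first sine mode sin(π(x−x₀)/L) (x₀ the left endpoint), so the inequality holds for all u iff (1−α)(π/L)² ≥ α − c, i.e. α ≤ ((π/L)² + c)/((π/L)² + 1) = (1 + c(L/π)²)/(1 + (L/π)²). (Direct route, valid since c ≤ 0: Poincaré gives c∫u² ≥ c(L/π)²∫(u')², so a(u,u) ≥ (1 + c(L/π)²)∫(u')², while ||u||_{H^1}² ≤ (1 + (L/π)²)∫(u')²; dividing yields the same α.) With (π/L)² = 9*π^2 and c = -129/5, the largest admissible constant is α = ((π/L)² + c)/((π/L)² + 1).
Simplifying, α = 3*(-43 + 15*π^2)/(5*(1 + 9*π^2)).


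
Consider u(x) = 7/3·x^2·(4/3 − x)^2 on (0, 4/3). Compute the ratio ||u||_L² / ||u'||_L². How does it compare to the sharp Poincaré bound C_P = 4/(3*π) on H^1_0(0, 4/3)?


||u||_L² / ||u'||_L² = 2*sqrt(3)/9 < C_P = 4/(3*π).

u(x) = 7/3·x^2·(4/3 − x)^2, so u'(x) = 28*x*(3*x - 4)*(3*x - 2)/27.
u(x) = 7/3·x^2·(4/3 − x)^2 vanishes at x = 0 and x = 4/3, so u ∈ H^1_0(0, 4/3). Differentiate via the product rule and integrate the resulting polynomials term by term.
  ∫_0^4/3 u² dx = ∫_0^4/3 (49*x^8/9 - 784*x^7/27 + 1568*x^6/27 - 12544*x^5/243 + 12544*x^4/729) dx. Term by term:
    ∫_0^4/3 49*x^8/9 dx = 12845056/1594323;  ∫_0^4/3 -784*x^7/27 dx = -6422528/177147;  ∫_0^4/3 1568*x^6/27 dx = 3670016/59049;
    ∫_0^4/3 -12544*x^5/243 dx = -25690112/531441;  ∫_0^4/3 12544*x^4/729 dx = 12845056/885735.
  Sum: 12845056/1594323 − 6422528/177147 + 3670016/59049 − 25690112/531441 + 12845056/885735 = 917504/7971615.
  ∫_0^4/3 (u')² dx = ∫_0^4/3 (784*x^6/9 - 3136*x^5/9 + 40768*x^4/81 - 25088*x^3/81 + 50176*x^2/729) dx. Term by term:
    ∫_0^4/3 784*x^6/9 dx = 1835008/19683;  ∫_0^4/3 -3136*x^5/9 dx = -6422528/19683;  ∫_0^4/3 40768*x^4/81 dx = 41746432/98415;
    ∫_0^4/3 -25088*x^3/81 dx = -1605632/6561;  ∫_0^4/3 50176*x^2/729 dx = 3211264/59049.
  Sum: 1835008/19683 − 6422528/19683 + 41746432/98415 − 1605632/6561 + 3211264/59049 = 229376/295245.
∫_0^4/3 u² dx = 917504/7971615, so ||u||_L² = 256*sqrt(210)/10935.
∫_0^4/3 (u')² dx = 229376/295245, so ||u'||_L² = 128*sqrt(70)/1215.
Ratio ||u||_L² / ||u'||_L² = 2*sqrt(3)/9.
Sharp Poincaré constant on H^1_0(0, 4/3) is C_P = L/π = 4/(3*π), achieved by sin(3*π/4·x).
A polynomial bump cannot attain the sharp Poincaré constant (only the first sine eigenfunction does), so the ratio is strictly less than C_P, consistent with ||u||_L² ≤ C_P ||u'||_L².


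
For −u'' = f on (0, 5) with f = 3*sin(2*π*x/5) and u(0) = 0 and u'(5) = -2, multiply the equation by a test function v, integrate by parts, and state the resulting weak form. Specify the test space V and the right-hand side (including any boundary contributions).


V = {v ∈ H^1(0, 5) : v(0) = 0} (test functions vanish at x = 0 where u is specified); weak form: ∫_0^5 u'v' dx = ∫_0^5 (3*sin(2*π*x/5)) v dx − 2·v(5) for all v ∈ V.

Multiply both sides by a test function v and integrate from 0 to 5:
  ∫_0^5 −u''(x) v(x) dx = ∫_0^5 f(x) v(x) dx.
Integrate the LHS by parts once:
  ∫_0^5 −u'' v dx = −[u'(x) v(x)]_0^5 + ∫_0^5 u'(x) v'(x) dx.
Thus ∫_0^5 u'(x) v'(x) dx = ∫_0^5 f(x) v(x) dx + [u'(x) v(x)]_0^5.
Choose V so that boundary terms are either known or forced to vanish.
Mixed BC: u(0) = 0 (Dirichlet) and u'(5) = -2 (Neumann). Define V = {v ∈ H^1(0, 5) : v(0) = 0}. Then [u' v]_0^5 = u'(5)·v(5) − u'(0)·0 = − 2·v(5).
Weak formulation: find u (satisfying any essential BC) such that ∫_0^5 u'(x) v'(x) dx = ∫_0^5 f v dx − 2·v(5) for all v ∈ V (Dirichlet at 0 absorbed into V; Neumann datum at x = 5 contributes the boundary term).
Substituting f(x) = 3*sin(2*π*x/5), the right-hand side is ∫_0^5 (3*sin(2*π*x/5)) v dx − 2·v(5).


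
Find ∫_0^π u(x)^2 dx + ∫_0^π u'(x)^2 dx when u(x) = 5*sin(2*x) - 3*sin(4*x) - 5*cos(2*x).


||u||_{H^1(0,π)}^2 = 403*π/2

u'(x) = 10*sin(2*x) + 10*cos(2*x) - 12*cos(4*x).
Expand u² and (u')² and integrate term by term on (0, π), using: for integers n ≥ 1, ∫_0^π sin²(nx) dx = ∫_0^π cos²(nx) dx = π/2; for n ≠ n', ∫_0^π sin(nx)sin(n'x) dx = ∫_0^π cos(nx)cos(n'x) dx = 0; and by product-to-sum, ∫_0^π sin(nx)cos(n'x) dx = ½∫_0^π [sin((n+n')x) + sin((n−n')x)] dx, which is 0 when n+n' is even and 2n/(n²−n'²) when n+n' is odd (it need not vanish on (0, π)).
  u² squared terms: (-5)²·∫cos(2x)² dx = 25·π/2 = 25*π/2;  (-3)²·∫sin(4x)² dx = 9·π/2 = 9*π/2;  (5)²·∫sin(2x)² dx = 25·π/2 = 25*π/2.
  u² cross terms: 2·(-5)·(-3)·∫cos(2x)·sin(4x) dx = 30·(0) = 0;  2·(-5)·(5)·∫cos(2x)·sin(2x) dx = -50·(0) = 0;  2·(-3)·(5)·∫sin(4x)·sin(2x) dx = -30·(0) = 0.
  So ∫_0^π u² dx = 25*π/2 + 9*π/2 + 25*π/2 + 0 + 0 + 0 = 59*π/2.
  (u')² squared terms: (-12)²·∫cos(4x)² dx = 144·π/2 = 72*π;  (10)²·∫cos(2x)² dx = 100·π/2 = 50*π;  (10)²·∫sin(2x)² dx = 100·π/2 = 50*π.
  (u')² cross terms: 2·(-12)·(10)·∫cos(4x)·cos(2x) dx = -240·(0) = 0;  2·(-12)·(10)·∫cos(4x)·sin(2x) dx = -240·(0) = 0;  2·(10)·(10)·∫cos(2x)·sin(2x) dx = 200·(0) = 0.
  So ∫_0^π (u')² dx = 72*π + 50*π + 50*π + 0 + 0 + 0 = 172*π.
||u||_{H^1}^2 = (59*π/2) + (172*π) = 403*π/2.


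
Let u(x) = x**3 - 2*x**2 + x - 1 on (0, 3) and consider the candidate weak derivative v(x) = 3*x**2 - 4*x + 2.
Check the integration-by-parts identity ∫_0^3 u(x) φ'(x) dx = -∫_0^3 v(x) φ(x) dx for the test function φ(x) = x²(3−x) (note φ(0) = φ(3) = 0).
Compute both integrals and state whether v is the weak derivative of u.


LHS = -621/20, RHS = -189/5. No, v is not the weak derivative of u.

u(x) = x**3 - 2*x**2 + x - 1, classical derivative u'(x) = 3*x**2 - 4*x + 1.
φ(x) = x²(3−x), so φ'(x) = 3*x*(2 - x).
Note φ(0) = φ(3) = 0, so the boundary term u·φ vanishes.
LHS = ∫_0^3 u(x) φ'(x) dx = ∫_0^3 (-3*x^5 + 12*x^4 - 15*x^3 + 9*x^2 - 6*x) dx. Term by term:
  ∫_0^3 -3*x^5 dx = -729/2;  ∫_0^3 12*x^4 dx = 2916/5;  ∫_0^3 -15*x^3 dx = -1215/4;
  ∫_0^3 9*x^2 dx = 81;  ∫_0^3 -6*x dx = -27.
Sum: -729/2 + 2916/5 − 1215/4 + 81 − 27 = -621/20.
So LHS = -621/20.
∫_0^3 v(x) φ(x) dx = ∫_0^3 (-3*x^5 + 13*x^4 - 14*x^3 + 6*x^2) dx. Term by term:
  ∫_0^3 -3*x^5 dx = -729/2;  ∫_0^3 13*x^4 dx = 3159/5;  ∫_0^3 -14*x^3 dx = -567/2;
  ∫_0^3 6*x^2 dx = 54.
Sum: -729/2 + 3159/5 − 567/2 + 54 = 189/5.
So RHS = -∫_0^3 v(x) φ(x) dx = -189/5.
LHS − RHS = 27/4 ≠ 0, so the identity fails.
(For a valid weak derivative the identity must hold for EVERY test function, in particular this one. The failure shows v is NOT the weak derivative of u.)
Correct weak derivative would be u'(x) = 3*x**2 - 4*x + 1.


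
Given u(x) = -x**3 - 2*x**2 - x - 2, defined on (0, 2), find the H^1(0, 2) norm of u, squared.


||u||_{H^1}^2 = 8434/21

The H^1 norm (squared) on an interval (0, L) is
  ||u||_{H^1}^2 = ∫_0^L u(x)^2 dx + ∫_0^L u'(x)^2 dx.
Compute u'(x) = -3*x**2 - 4*x - 1.
Then u(x)^2 = x**6 + 4*x**5 + 6*x**4 + 8*x**3 + 9*x**2 + 4*x + 4 and u'(x)^2 = 9*x**4 + 24*x**3 + 22*x**2 + 8*x + 1.
Integrate each monomial from 0 to 2 using ∫_0^2 c·x^n dx = c·2^(n+1)/(n+1):
  ∫_0^2 u(x)^2 dx = ∫_0^2 (x^6 + 4*x^5 + 6*x^4 + 8*x^3 + 9*x^2 + 4*x + 4) dx. Term by term:
    ∫_0^2 x^6 dx = 128/7;  ∫_0^2 4*x^5 dx = 128/3;  ∫_0^2 6*x^4 dx = 192/5;
    ∫_0^2 8*x^3 dx = 32;  ∫_0^2 9*x^2 dx = 24;  ∫_0^2 4*x dx = 8;
    ∫_0^2 4 dx = 8.
  Sum: 128/7 + 128/3 + 192/5 + 32 + 24 + 8 + 8 = 17992/105.
  ∫_0^2 u'(x)^2 dx = ∫_0^2 (9*x^4 + 24*x^3 + 22*x^2 + 8*x + 1) dx. Term by term:
    ∫_0^2 9*x^4 dx = 288/5;  ∫_0^2 24*x^3 dx = 96;  ∫_0^2 22*x^2 dx = 176/3;
    ∫_0^2 8*x dx = 16;  ∫_0^2 1 dx = 2.
  Sum: 288/5 + 96 + 176/3 + 16 + 2 = 3454/15.
Adding: ||u||_{H^1}^2 = 17992/105 + 3454/15 = 8434/21.


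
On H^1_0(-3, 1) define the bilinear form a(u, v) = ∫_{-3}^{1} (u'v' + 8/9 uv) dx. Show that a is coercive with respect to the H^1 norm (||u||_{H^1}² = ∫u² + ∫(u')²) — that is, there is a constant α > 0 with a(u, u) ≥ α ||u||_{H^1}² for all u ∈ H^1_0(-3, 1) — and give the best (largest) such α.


α = (π^2 + 128/9)/(π^2 + 16)

Coercivity of a(·,·) on H^1_0(-3, 1) means a(u, u) ≥ α ||u||_{H^1}² for every u ∈ H^1_0.
The interval has length L = 4, and Poincaré/coercivity depend only on L. Here a(u, u) = ∫(u')² + (8/9)·∫u².
Here 0 < c = 8/9 < 1. The condition a(u,u) ≥ α||u||_{H^1}² reads (1−α)∫(u')² ≥ (α−c)∫u². Any admissible α is ≤ 1 (rapidly oscillating u have ∫u²/∫(u')² → 0), and α = 1 would force 0 ≥ (1−c)∫u², impossible since c < 1; so 1−α > 0. By the sharp Poincaré inequality on H^1_0 of an interval of length L, ∫(u')² ≥ (π/L)²∫u² with equality for the first sine mode sin(π(x−x₀)/L) (x₀ the left endpoint), so the inequality holds for all u iff (1−α)(π/L)² ≥ α − c, i.e. α ≤ ((π/L)² + c)/((π/L)² + 1) = (1 + c(L/π)²)/(1 + (L/π)²). With (π/L)² = π^2/16 and c = 8/9, the largest admissible constant is α = ((π/L)² + c)/((π/L)² + 1).
Simplifying, α = (π^2 + 128/9)/(π^2 + 16).


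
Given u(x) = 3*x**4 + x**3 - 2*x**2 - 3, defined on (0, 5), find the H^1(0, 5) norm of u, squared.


||u||_{H^1}^2 = 15363805/4

The H^1 norm (squared) on an interval (0, L) is
  ||u||_{H^1}^2 = ∫_0^L u(x)^2 dx + ∫_0^L u'(x)^2 dx.
Compute u'(x) = 12*x**3 + 3*x**2 - 4*x.
Then u(x)^2 = 9*x**8 + 6*x**7 - 11*x**6 - 4*x**5 - 14*x**4 - 6*x**3 + 12*x**2 + 9 and u'(x)^2 = 144*x**6 + 72*x**5 - 87*x**4 - 24*x**3 + 16*x**2.
Integrate each monomial from 0 to 5 using ∫_0^5 c·x^n dx = c·5^(n+1)/(n+1):
  ∫_0^5 u(x)^2 dx = ∫_0^5 (9*x^8 + 6*x^7 - 11*x^6 - 4*x^5 - 14*x^4 - 6*x^3 + 12*x^2 + 9) dx. Term by term:
    ∫_0^5 9*x^8 dx = 1953125;  ∫_0^5 6*x^7 dx = 1171875/4;  ∫_0^5 -11*x^6 dx = -859375/7;
    ∫_0^5 -4*x^5 dx = -31250/3;  ∫_0^5 -14*x^4 dx = -8750;  ∫_0^5 -6*x^3 dx = -1875/2;
    ∫_0^5 12*x^2 dx = 500;  ∫_0^5 9 dx = 45.
  Sum: 1953125 + 1171875/4 − 859375/7 − 31250/3 − 8750 − 1875/2 + 500 + 45 = 176716405/84.
  ∫_0^5 u'(x)^2 dx = ∫_0^5 (144*x^6 + 72*x^5 - 87*x^4 - 24*x^3 + 16*x^2) dx. Term by term:
    ∫_0^5 144*x^6 dx = 11250000/7;  ∫_0^5 72*x^5 dx = 187500;  ∫_0^5 -87*x^4 dx = -54375;
    ∫_0^5 -24*x^3 dx = -3750;  ∫_0^5 16*x^2 dx = 2000/3.
  Sum: 11250000/7 + 187500 − 54375 − 3750 + 2000/3 = 36480875/21.
Adding: ||u||_{H^1}^2 = 176716405/84 + 36480875/21 = 15363805/4.


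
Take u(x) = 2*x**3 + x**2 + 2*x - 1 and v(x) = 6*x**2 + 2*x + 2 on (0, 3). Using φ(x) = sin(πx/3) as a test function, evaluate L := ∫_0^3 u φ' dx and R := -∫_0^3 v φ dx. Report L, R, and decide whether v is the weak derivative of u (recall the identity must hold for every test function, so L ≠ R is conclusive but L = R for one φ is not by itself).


LHS = -192/π + 648/π^3, RHS = -192/π + 648/π^3. Yes, v = u' weakly.

u(x) = 2*x**3 + x**2 + 2*x - 1, classical derivative u'(x) = 6*x**2 + 2*x + 2.
φ(x) = sin(πx/3), so φ'(x) = π*cos(π*x/3)/3.
Note φ(0) = φ(3) = 0, so the boundary term u·φ vanishes.
LHS = ∫_0^3 u(x) φ'(x) dx = ∫_0^3 (2*π*x^3*cos(π*x/3)/3 + π*x^2*cos(π*x/3)/3 + 2*π*x*cos(π*x/3)/3 - π*cos(π*x/3)/3) dx. Term by term:
  ∫_0^3 -π*cos(π*x/3)/3 dx = 0;  ∫_0^3 π*x^2*cos(π*x/3)/3 dx = -18/π;  ∫_0^3 2*π*x*cos(π*x/3)/3 dx = -12/π;
  ∫_0^3 2*π*x^3*cos(π*x/3)/3 dx = -162/π + 648/π^3.
Sum: 0 − 18/π − 12/π + -162/π + 648/π^3 = -192/π + 648/π^3.
So LHS = -192/π + 648/π^3.
∫_0^3 v(x) φ(x) dx = ∫_0^3 (6*x^2*sin(π*x/3) + 2*x*sin(π*x/3) + 2*sin(π*x/3)) dx. Term by term:
  ∫_0^3 2*sin(π*x/3) dx = 12/π;  ∫_0^3 2*x*sin(π*x/3) dx = 18/π;  ∫_0^3 6*x^2*sin(π*x/3) dx = -648/π^3 + 162/π.
Sum: 12/π + 18/π + -648/π^3 + 162/π = -648/π^3 + 192/π.
So RHS = -∫_0^3 v(x) φ(x) dx = -192/π + 648/π^3.
LHS = RHS, so the identity holds for this test φ.
Moreover u is smooth here and v(x) = u'(x) = 6*x**2 + 2*x + 2 pointwise, so the identity holds for every test function. Hence v is the weak derivative of u.
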